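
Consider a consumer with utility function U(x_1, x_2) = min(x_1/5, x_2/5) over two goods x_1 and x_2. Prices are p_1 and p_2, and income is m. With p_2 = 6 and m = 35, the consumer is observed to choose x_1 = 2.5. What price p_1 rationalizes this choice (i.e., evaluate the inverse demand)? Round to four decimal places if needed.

Leontief preferences: the optimum is at the kink where x_1/5 = x_2/5, i.e. x_2 = x_1.
Budget: p_1·x_1 + p_2·x_1 = m, so (5·p_1 + 5·p_2)·x_1 = 5·m.
Demand: x_1*(p_1,p_2,m) = 5·m/(5·p_1 + 5·p_2), x_2* = 5·m/(5·p_1 + 5·p_2).
Set x_1* = 2.5 in the demand function and solve for p_1: p_1 = 8.

p_1 = 8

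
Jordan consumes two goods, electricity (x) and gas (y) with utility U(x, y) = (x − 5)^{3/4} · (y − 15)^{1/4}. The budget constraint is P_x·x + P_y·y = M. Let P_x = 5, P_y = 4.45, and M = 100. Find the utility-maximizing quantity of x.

Substituting into the budget: x* = 5 + 0.75·(M − 5·P_x − 15·P_y)/P_x, and y* = 15 + 0.25·(…)/P_y.
Discretionary income = 100 − 5·5 − 15·4.45 = 8.25; x* = 5 + 0.75·8.25/5 = 6.2375.

x* = 6.2375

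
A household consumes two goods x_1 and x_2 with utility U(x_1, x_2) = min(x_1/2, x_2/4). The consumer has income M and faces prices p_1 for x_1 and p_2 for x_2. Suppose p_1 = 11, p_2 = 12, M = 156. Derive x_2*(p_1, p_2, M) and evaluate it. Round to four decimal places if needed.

With perfect complements, no substitution: consume in ratio x_1:x_2 = 2:4.
Budget: p_1·x_1 + p_2·2·x_1 = M, so (2·p_1 + 4·p_2)·x_1 = 2·M.
Demand: x_1*(p_1,p_2,M) = 2·M/(2·p_1 + 4·p_2), x_2* = 4·M/(2·p_1 + 4·p_2).
Here 2·11 + 4·12 = 70, giving x_2* = 8.9143.

x_2* = 8.9143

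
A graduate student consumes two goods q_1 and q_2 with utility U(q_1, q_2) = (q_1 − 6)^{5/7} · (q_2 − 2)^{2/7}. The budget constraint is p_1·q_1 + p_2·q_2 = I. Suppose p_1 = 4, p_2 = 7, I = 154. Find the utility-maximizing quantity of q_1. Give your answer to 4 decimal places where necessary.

q_1* = 26.7143

MRS = (5/2)·(q_2−2)/(q_1−6). Tangency with p_1/p_2 gives q_2−2 = (2/5)·(p_1/p_2)·(q_1−6).
After buying the subsistence bundle (6, 2), a share 5/7 of the remaining income goes to q_1: q_1* = 6 + 5/7·(I − 6p_1 − 2p_2)/p_1.
Discretionary income = 154 − 6·4 − 2·7 = 116; q_1* = 6 + 5/7·116/4 = 26.7143.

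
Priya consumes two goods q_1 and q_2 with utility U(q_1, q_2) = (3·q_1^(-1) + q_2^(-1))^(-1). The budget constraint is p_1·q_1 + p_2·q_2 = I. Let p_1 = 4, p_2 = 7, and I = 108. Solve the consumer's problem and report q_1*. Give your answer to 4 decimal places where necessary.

q_1* = 15.3082

Numerically q_2/q_1 = 0.436436, so q_1* = 108/(4 + 7·0.436436) = 15.3082.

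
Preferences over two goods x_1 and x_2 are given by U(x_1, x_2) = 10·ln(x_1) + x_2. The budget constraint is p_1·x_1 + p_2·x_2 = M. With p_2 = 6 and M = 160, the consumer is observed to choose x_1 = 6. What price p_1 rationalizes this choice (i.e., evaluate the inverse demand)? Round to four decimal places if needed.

p_1 = 10

MU_x_1 = 10/x_1, MU_x_2 = 1. Tangency: 10/x_1 = p_1/p_2.
So x_1*(p_1,p_2) = 10·p_2/p_1, independent of income; and x_2* = (M − 10·p_2)/p_2.
Set x_1* = 6 in the demand function and solve for p_1: p_1 = 10.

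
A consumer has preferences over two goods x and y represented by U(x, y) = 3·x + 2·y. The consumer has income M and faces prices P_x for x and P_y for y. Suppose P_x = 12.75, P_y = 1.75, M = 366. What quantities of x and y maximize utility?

Perfect substitutes: compare marginal utility per dollar. 3/P_x vs 2/P_y → 0.2353 vs 1.1429.
y gives more utility per dollar, so spend all income on y: y* = M/P_y, x* = 0.
Numerically: x* = 0, y* = 209.1429.

x* = 0, y* = 209.1429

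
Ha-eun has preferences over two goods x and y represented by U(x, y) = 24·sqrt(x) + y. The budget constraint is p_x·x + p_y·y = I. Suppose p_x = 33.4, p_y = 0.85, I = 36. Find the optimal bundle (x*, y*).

x* = 0.0933, y* = 38.6883

MU_x = 12/√x, MU_y = 1. Tangency: 12/√x = p_x/p_y.
Thus x* = (12·p_y/p_x)² — independent of I — with the rest of income spent on y.
Plugging in: x* = (12·0.85/33.4)² = 0.0933, y* = 38.6883.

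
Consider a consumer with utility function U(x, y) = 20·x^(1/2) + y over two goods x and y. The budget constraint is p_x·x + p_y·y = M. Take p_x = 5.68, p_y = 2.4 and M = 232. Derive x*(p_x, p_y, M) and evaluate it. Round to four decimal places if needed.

MU_x = 10/√x, MU_y = 1. Tangency: 10/√x = p_x/p_y.
Solve: √x = 10·p_y/p_x, so x*(p_x,p_y) = (10·p_y/p_x)², and y* = (M − p_x·x*)/p_y.
Plugging in: x* = (10·2.4/5.68)² = 17.8536.

x* = 17.8536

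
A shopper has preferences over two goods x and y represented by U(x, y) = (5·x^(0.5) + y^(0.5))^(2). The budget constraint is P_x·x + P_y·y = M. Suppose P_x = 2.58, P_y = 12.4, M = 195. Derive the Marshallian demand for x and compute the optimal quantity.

x* = 74.9576

MRS = MU_x/MU_y = 5·(y/x)^(0.5). Set equal to P_x/P_y.
Hence y/x = ((1/5)·P_x/P_y)^(1/(0.5)), i.e. raised to the 2 power.
With the ratio pinned down, the budget gives x* = M/(P_x + P_y·(y/x)) and y* = (y/x)·x*.
Numerically y/x = 0.001732, so x* = 195/(2.58 + 12.4·0.001732) = 74.9576.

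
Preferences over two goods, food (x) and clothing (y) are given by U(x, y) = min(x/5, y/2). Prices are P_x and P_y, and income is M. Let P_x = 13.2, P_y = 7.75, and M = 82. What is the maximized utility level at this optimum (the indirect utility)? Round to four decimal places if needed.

Leontief preferences: the optimum is at the kink where x/5 = y/2, i.e. y = (2/5)·x.
Budget: P_x·x + P_y·(2/5)·x = M, so (5·P_x + 2·P_y)·x = 5·M.
Demand: x*(P_x,P_y,M) = 5·M/(5·P_x + 2·P_y), y* = 2·M/(5·P_x + 2·P_y).
Here 5·13.2 + 2·7.75 = 81.5, giving x* = 5.0307 and y* = 2.0123.
Utility at the optimum: U(5.0307, 2.0123) = 1.0061.

V = 1.0061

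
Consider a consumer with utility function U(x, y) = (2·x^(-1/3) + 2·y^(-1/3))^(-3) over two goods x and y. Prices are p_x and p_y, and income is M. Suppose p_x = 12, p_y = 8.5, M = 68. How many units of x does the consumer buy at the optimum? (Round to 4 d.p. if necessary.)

Numerically y/x = 1.295155, so x* = 68/(12 + 8.5·1.295155) = 2.9554.

x* = 2.9554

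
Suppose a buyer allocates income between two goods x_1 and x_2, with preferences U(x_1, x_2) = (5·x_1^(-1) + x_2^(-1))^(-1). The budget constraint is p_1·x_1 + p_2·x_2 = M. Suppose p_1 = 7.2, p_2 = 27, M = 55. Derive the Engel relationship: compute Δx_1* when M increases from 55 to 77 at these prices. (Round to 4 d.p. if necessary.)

Δx_1* = 1.6375

MRS = MU_x_1/MU_x_2 = 5·(x_2/x_1)^(2). Set equal to p_1/p_2.
Solve for the ratio: x_2/x_1 = [(1/5)·p_1/p_2]^(0.5).
Substitute x_2 = (x_2/x_1)·x_1 into the budget: x_1* = M/(p_1 + p_2·(x_2/x_1)).
Numerically x_2/x_1 = 0.23094, so x_1* = 55/(7.2 + 27·0.23094) = 4.0937.
At M' = 77: x_1* = 5.7311. Change: 5.7311 − 4.0937 = 1.6375.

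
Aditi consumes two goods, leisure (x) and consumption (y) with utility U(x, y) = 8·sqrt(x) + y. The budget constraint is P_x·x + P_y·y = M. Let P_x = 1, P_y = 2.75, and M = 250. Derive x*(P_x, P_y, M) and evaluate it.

x* = 121

Utility is quasi-linear in y; the FOC for x is 4/√x = P_x/P_y.
Solve: √x = 4·P_y/P_x, so x*(P_x,P_y) = (4·P_y/P_x)², and y* = (M − P_x·x*)/P_y.
Plugging in: x* = (4·2.75/1)² = 121.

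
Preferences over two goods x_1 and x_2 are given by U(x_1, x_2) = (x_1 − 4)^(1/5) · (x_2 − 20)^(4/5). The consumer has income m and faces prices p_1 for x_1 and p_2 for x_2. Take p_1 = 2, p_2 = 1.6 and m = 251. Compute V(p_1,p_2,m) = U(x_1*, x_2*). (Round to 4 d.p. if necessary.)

V = 76.4643

Discretionary income = 251 − 4·2 − 20·1.6 = 211; x_1* = 4 + 0.2·211/2 = 25.1; x_2* = 20 + 0.8·211/1.6 = 125.5.
Utility at the optimum: U(25.1, 125.5) = 76.4643.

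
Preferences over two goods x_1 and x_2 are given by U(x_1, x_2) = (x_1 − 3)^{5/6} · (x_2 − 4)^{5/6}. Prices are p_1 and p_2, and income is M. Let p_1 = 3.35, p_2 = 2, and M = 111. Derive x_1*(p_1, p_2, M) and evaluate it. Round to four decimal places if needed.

Substituting into the budget: x_1* = 3 + 0.5·(M − 3·p_1 − 4·p_2)/p_1, and x_2* = 4 + 0.5·(…)/p_2.
Discretionary income = 111 − 3·3.35 − 4·2 = 92.95; x_1* = 3 + 0.5·92.95/3.35 = 16.8731.

x_1* = 16.8731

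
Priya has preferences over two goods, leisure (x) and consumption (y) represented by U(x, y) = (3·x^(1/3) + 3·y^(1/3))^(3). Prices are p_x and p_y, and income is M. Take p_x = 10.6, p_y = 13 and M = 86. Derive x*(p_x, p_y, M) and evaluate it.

MRS = MU_x/MU_y = (y/x)^(2/3). Set equal to p_x/p_y.
Hence y/x = (p_x/p_y)^(1/(2/3)), i.e. raised to the 1.5 power.
With the ratio pinned down, the budget gives x* = M/(p_x + p_y·(y/x)) and y* = (y/x)·x*.
Numerically y/x = 0.736281, so x* = 86/(10.6 + 13·0.736281) = 4.2634.

x* = 4.2634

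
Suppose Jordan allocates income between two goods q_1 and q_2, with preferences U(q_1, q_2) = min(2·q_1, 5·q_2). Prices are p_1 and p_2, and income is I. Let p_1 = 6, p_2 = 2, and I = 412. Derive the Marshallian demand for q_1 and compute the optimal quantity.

q_1* = 60.5882

Demand: q_1*(p_1,p_2,I) = 5·I/(5·p_1 + 2·p_2), q_2* = 2·I/(5·p_1 + 2·p_2).
Here 5·6 + 2·2 = 34, giving q_1* = 60.5882.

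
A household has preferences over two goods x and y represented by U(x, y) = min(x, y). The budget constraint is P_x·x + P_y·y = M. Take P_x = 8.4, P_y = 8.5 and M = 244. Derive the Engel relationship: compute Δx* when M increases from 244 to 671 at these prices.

Δx* = 25.2663

With perfect complements, no substitution: consume in ratio x:y = 1:1.
Budget: P_x·x + P_y·x = M, so (P_x + P_y)·x = M.
Demand: x*(P_x,P_y,M) = M/(P_x + P_y), y* = M/(P_x + P_y).
Here 8.4 + 8.5 = 16.9, giving x* = 14.4379.
At M' = 671: x* = 39.7041. Change: 39.7041 − 14.4379 = 25.2663.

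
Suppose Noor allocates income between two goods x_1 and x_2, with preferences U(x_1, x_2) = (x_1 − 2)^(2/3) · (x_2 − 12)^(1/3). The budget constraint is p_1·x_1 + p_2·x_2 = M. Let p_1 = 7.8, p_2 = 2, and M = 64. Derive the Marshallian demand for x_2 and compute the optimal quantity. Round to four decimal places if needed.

x_2* = 16.0667

Let x_1' = x_1−2, x_2' = x_2−12. MRS = 2·x_2'/x_1' = p_1/p_2.
Substituting into the budget: x_1* = 2 + 2/3·(M − 2·p_1 − 12·p_2)/p_1, and x_2* = 12 + 1/3·(…)/p_2.
Discretionary income = 64 − 2·7.8 − 12·2 = 24.4; x_2* = 12 + 1/3·24.4/2 = 16.0667.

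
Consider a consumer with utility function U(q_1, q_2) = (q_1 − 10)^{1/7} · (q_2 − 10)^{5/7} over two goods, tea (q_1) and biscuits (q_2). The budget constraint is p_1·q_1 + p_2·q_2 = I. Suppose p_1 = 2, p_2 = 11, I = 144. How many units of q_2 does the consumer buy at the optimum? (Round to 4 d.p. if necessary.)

q_2* = 11.0606

After buying the subsistence bundle (10, 10), a share 1/6 of the remaining income goes to q_1: q_1* = 10 + 1/6·(I − 10p_1 − 10p_2)/p_1.
Discretionary income = 144 − 10·2 − 10·11 = 14; q_2* = 10 + 5/6·14/11 = 11.0606.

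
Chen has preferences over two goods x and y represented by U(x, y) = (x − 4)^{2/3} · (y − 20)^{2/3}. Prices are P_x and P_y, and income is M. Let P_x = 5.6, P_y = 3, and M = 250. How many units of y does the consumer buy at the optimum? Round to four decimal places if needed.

y* = 47.9333

MRS = (y−20)/(x−4). Tangency with P_x/P_y gives y−20 = (P_x/P_y)·(x−4).
After buying the subsistence bundle (4, 20), a share 0.5 of the remaining income goes to x: x* = 4 + 0.5·(M − 4P_x − 20P_y)/P_x.
Discretionary income = 250 − 4·5.6 − 20·3 = 167.6; y* = 20 + 0.5·167.6/3 = 47.9333.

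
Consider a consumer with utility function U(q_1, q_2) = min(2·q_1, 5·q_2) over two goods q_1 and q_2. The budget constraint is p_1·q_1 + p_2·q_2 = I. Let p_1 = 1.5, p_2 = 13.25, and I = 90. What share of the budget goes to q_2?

Leontief preferences: the optimum is at the kink where q_1/5 = q_2/2, i.e. q_2 = (2/5)·q_1.
Budget: p_1·q_1 + p_2·(2/5)·q_1 = I, so (5·p_1 + 2·p_2)·q_1 = 5·I.
Demand: q_1*(p_1,p_2,I) = 5·I/(5·p_1 + 2·p_2), q_2* = 2·I/(5·p_1 + 2·p_2).
Here 5·1.5 + 2·13.25 = 34, giving q_1* = 13.2353 and q_2* = 5.2941.
Expenditure on q_2: 13.25·5.2941 = 70.1471; share = 0.7794.

share on q_2 = 0.7794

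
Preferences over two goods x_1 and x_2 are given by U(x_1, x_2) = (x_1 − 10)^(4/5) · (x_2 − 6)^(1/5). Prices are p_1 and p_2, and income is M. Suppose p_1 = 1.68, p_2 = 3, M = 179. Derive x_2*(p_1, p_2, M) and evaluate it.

Let x_1' = x_1−10, x_2' = x_2−6. MRS = 4·x_2'/x_1' = p_1/p_2.
Substituting into the budget: x_1* = 10 + 0.8·(M − 10·p_1 − 6·p_2)/p_1, and x_2* = 6 + 0.2·(…)/p_2.
Discretionary income = 179 − 10·1.68 − 6·3 = 144.2; x_2* = 6 + 0.2·144.2/3 = 15.6133.

x_2* = 15.6133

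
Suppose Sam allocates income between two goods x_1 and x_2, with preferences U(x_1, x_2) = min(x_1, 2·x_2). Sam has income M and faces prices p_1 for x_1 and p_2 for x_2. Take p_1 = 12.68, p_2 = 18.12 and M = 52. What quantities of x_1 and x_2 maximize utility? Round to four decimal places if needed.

x_1* = 2.3919, x_2* = 1.196

With perfect complements, no substitution: consume in ratio x_1:x_2 = 2:1.
Budget: p_1·x_1 + p_2·(1/2)·x_1 = M, so (2·p_1 + p_2)·x_1 = 2·M.
Demand: x_1*(p_1,p_2,M) = 2·M/(2·p_1 + p_2), x_2* = M/(2·p_1 + p_2).
Here 2·12.68 + 18.12 = 43.48, giving x_1* = 2.3919 and x_2* = 1.196.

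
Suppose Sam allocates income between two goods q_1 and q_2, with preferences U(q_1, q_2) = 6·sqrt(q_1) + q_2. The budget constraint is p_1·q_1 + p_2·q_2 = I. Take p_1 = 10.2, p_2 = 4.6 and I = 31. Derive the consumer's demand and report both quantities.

Thus q_1* = (3·p_2/p_1)² — independent of I — with the rest of income spent on q_2.
Plugging in: q_1* = (3·4.6/10.2)² = 1.8304, q_2* = 2.6803.

q_1* = 1.8304, q_2* = 2.6803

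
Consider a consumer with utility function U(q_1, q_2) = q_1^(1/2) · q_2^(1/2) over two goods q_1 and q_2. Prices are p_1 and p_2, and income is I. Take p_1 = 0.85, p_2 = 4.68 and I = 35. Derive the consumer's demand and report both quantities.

q_1* = 20.5882, q_2* = 3.7393

MU_q_1/MU_q_2 = (0.5·q_2)/(0.5·q_1); tangency sets this equal to p_1/p_2.
So 0.5·p_2·q_2 = 0.5·p_1·q_1; combined with the budget, a share 0.5 of income goes to q_1.
Demand: q_1*(p_1,p_2,I) = 0.5·I/p_1 and q_2* = 0.5·I/p_2.
At p_1=0.85, p_2=4.68, I=35: q_1* = 0.5·35/0.85 = 20.5882, q_2* = 3.7393.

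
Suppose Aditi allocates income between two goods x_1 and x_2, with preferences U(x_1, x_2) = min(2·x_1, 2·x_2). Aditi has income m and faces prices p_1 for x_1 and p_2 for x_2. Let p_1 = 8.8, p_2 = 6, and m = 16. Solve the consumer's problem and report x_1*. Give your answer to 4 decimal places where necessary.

x_1* = 1.0811

With perfect complements, no substitution: consume in ratio x_1:x_2 = 2:2.
Budget: p_1·x_1 + p_2·x_1 = m, so (2·p_1 + 2·p_2)·x_1 = 2·m.
Demand: x_1*(p_1,p_2,m) = 2·m/(2·p_1 + 2·p_2), x_2* = 2·m/(2·p_1 + 2·p_2).
Here 2·8.8 + 2·6 = 29.6, giving x_1* = 1.0811.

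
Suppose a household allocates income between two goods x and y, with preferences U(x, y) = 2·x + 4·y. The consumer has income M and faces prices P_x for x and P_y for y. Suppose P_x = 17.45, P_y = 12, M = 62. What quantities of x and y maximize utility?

y gives more utility per dollar, so spend all income on y: y* = M/P_y, x* = 0.
Numerically: x* = 0, y* = 5.1667.

x* = 0, y* = 5.1667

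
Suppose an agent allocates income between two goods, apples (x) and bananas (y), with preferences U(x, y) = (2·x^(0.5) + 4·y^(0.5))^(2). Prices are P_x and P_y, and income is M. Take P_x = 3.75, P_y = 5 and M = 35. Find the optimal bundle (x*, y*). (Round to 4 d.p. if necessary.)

x* = 2.3333, y* = 5.25

MU_x ∝ 2·x^(-0.5), MU_y ∝ 4·y^(-0.5), so MRS = (1/2)·(y/x)^(0.5) = P_x/P_y.
Solve for the ratio: y/x = [2·P_x/P_y]^(2).
With the ratio pinned down, the budget gives x* = M/(P_x + P_y·(y/x)) and y* = (y/x)·x*.
Numerically y/x = 2.25, so x* = 35/(3.75 + 5·2.25) = 2.3333 and y* = 2.25·2.3333 = 5.25.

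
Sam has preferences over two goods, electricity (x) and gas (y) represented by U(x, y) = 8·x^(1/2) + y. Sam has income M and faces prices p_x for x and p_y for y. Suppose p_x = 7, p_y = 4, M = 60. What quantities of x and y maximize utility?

x* = 5.2245, y* = 5.8571

Thus x* = (4·p_y/p_x)² — independent of M — with the rest of income spent on y.
Plugging in: x* = (4·4/7)² = 5.2245, y* = 5.8571.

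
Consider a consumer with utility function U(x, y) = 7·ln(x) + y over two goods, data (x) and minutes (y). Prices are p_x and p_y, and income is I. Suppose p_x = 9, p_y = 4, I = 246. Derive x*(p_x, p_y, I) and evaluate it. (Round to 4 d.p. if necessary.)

Set MRS = p_x/p_y: (7/x)/1 = p_x/p_y.
So x*(p_x,p_y) = 7·p_y/p_x, independent of income; and y* = (I − 7·p_y)/p_y.
At the given prices: x* = 7·4/9 = 3.1111.

x* = 3.1111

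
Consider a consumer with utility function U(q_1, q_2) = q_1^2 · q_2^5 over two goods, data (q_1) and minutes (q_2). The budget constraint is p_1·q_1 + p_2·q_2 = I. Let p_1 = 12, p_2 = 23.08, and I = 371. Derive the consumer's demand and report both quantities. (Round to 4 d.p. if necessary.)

q_1* = 8.8333, q_2* = 11.4818

The MRS is (2/5)·q_2/q_1. Set MRS = p_1/p_2.
So 2·p_2·q_2 = 5·p_1·q_1; combined with the budget, a share 2/7 of income goes to q_1.
Demand: q_1*(p_1,p_2,I) = 2/7·I/p_1 and q_2* = 5/7·I/p_2.
At p_1=12, p_2=23.08, I=371: q_1* = 2/7·371/12 = 8.8333, q_2* = 11.4818.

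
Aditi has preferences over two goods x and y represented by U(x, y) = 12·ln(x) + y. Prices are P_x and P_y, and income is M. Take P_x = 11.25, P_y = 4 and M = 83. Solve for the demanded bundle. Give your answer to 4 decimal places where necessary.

At the given prices: x* = 12·4/11.25 = 4.2667, and y* = 8.75.

x* = 4.2667, y* = 8.75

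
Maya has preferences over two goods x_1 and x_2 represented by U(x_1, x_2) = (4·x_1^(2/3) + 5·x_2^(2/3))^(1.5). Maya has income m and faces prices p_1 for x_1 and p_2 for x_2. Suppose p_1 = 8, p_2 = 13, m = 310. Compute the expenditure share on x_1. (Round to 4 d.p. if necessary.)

share on x_1 = 0.5748

MU_x_1 ∝ 4·x_1^(-1/3), MU_x_2 ∝ 5·x_2^(-1/3), so MRS = (4/5)·(x_2/x_1)^(1/3) = p_1/p_2.
Hence x_2/x_1 = ((5/4)·p_1/p_2)^(1/(1/3)), i.e. raised to the 3 power.
With the ratio pinned down, the budget gives x_1* = m/(p_1 + p_2·(x_2/x_1)) and x_2* = (x_2/x_1)·x_1*.
Numerically x_2/x_1 = 0.455166, so x_1* = 310/(8 + 13·0.455166) = 22.2747 and x_2* = 0.455166·22.2747 = 10.1387.
Expenditure on x_1: 8·22.2747 = 178.1973; share = 0.5748.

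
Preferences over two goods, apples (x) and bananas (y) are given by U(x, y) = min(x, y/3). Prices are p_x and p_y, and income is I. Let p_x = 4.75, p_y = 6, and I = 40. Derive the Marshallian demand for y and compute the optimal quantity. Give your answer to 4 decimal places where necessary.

y* = 5.2747

With perfect complements, no substitution: consume in ratio x:y = 1:3.
Budget: p_x·x + p_y·3·x = I, so (p_x + 3·p_y)·x = I.
Demand: x*(p_x,p_y,I) = I/(p_x + 3·p_y), y* = 3·I/(p_x + 3·p_y).
Here 4.75 + 3·6 = 22.75, giving y* = 5.2747.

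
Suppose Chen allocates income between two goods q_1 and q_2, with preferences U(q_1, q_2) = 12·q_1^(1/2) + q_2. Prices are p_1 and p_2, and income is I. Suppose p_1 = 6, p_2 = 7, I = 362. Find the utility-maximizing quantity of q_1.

MU_q_1 = 6/√q_1, MU_q_2 = 1. Tangency: 6/√q_1 = p_1/p_2.
Thus q_1* = (6·p_2/p_1)² — independent of I — with the rest of income spent on q_2.
Plugging in: q_1* = (6·7/6)² = 49.

q_1* = 49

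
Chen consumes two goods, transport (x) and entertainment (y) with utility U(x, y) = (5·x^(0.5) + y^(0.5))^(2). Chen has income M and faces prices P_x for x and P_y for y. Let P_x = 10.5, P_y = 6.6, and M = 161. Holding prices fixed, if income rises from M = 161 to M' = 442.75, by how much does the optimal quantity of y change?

Substitute y = (y/x)·x into the budget: x* = M/(P_x + P_y·(y/x)).
Numerically y/x = 0.10124, so x* = 161/(10.5 + 6.6·0.10124) = 14.416 and y* = 0.10124·14.416 = 1.4595.
At M' = 442.75: y* = 4.0135. Change: 4.0135 − 1.4595 = 2.5541.

Δy* = 2.5541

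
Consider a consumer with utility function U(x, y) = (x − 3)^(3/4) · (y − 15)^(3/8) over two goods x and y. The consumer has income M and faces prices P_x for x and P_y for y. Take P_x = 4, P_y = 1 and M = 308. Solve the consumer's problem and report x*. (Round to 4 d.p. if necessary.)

x* = 49.8333

This is Cobb-Douglas in (x−3, y−15): tangency gives 0.75·P_y·(y−15) = 0.375·P_x·(x−3).
Substituting into the budget: x* = 3 + 2/3·(M − 3·P_x − 15·P_y)/P_x, and y* = 15 + 1/3·(…)/P_y.
Discretionary income = 308 − 3·4 − 15·1 = 281; x* = 3 + 2/3·281/4 = 49.8333.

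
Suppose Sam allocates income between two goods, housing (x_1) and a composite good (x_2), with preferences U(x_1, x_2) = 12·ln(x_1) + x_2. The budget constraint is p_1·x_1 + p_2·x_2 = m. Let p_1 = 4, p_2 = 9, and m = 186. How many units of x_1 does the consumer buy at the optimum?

MU_x_1 = 12/x_1, MU_x_2 = 1. Tangency: 12/x_1 = p_1/p_2.
So x_1*(p_1,p_2) = 12·p_2/p_1, independent of income; and x_2* = (m − 12·p_2)/p_2.
At the given prices: x_1* = 12·9/4 = 27.

x_1* = 27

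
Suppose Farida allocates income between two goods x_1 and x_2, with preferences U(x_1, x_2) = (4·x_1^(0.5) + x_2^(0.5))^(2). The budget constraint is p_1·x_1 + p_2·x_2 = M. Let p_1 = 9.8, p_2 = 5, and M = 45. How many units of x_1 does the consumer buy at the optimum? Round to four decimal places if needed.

From the CES first-order condition, 4·(x_2/x_1)^(0.5) = p_1/p_2.
Hence x_2/x_1 = ((1/4)·p_1/p_2)^(1/(0.5)), i.e. raised to the 2 power.
Substitute x_2 = (x_2/x_1)·x_1 into the budget: x_1* = M/(p_1 + p_2·(x_2/x_1)).
Numerically x_2/x_1 = 0.2401, so x_1* = 45/(9.8 + 5·0.2401) = 4.0907.

x_1* = 4.0907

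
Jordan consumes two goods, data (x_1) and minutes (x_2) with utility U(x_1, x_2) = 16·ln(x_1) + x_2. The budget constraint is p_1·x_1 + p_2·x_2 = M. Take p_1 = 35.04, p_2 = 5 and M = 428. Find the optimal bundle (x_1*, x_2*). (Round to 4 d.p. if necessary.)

x_1* = 2.2831, x_2* = 69.6

MU_x_1 = 16/x_1, MU_x_2 = 1. Tangency: 16/x_1 = p_1/p_2.
So x_1*(p_1,p_2) = 16·p_2/p_1, independent of income; and x_2* = (M − 16·p_2)/p_2.
At the given prices: x_1* = 16·5/35.04 = 2.2831, and x_2* = 69.6.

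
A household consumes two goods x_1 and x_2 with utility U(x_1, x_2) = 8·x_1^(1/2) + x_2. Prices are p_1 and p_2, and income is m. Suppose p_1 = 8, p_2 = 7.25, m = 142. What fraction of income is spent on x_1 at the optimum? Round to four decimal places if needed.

Plugging in: x_1* = (4·7.25/8)² = 13.1406, x_2* = 5.0862.
Expenditure on x_1: 8·13.1406 = 105.125; share = 0.7403.

share on x_1 = 0.7403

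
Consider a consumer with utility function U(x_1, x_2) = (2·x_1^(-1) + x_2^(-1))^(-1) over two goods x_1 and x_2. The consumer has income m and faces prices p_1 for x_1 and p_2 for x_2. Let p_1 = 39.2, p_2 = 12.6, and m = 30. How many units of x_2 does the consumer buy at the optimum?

x_2* = 0.6814

MRS = MU_x_1/MU_x_2 = 2·(x_2/x_1)^(2). Set equal to p_1/p_2.
Solve for the ratio: x_2/x_1 = [(1/2)·p_1/p_2]^(0.5).
With the ratio pinned down, the budget gives x_1* = m/(p_1 + p_2·(x_2/x_1)) and x_2* = (x_2/x_1)·x_1*.
Numerically x_2/x_1 = 1.247219, so x_1* = 30/(39.2 + 12.6·1.247219) = 0.5463 and x_2* = 1.247219·0.5463 = 0.6814.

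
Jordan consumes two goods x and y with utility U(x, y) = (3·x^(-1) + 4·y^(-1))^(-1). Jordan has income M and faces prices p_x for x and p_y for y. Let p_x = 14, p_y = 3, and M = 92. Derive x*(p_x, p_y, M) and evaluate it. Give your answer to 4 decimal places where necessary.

MRS = MU_x/MU_y = (3/4)·(y/x)^(2). Set equal to p_x/p_y.
Solve for the ratio: y/x = [(4/3)·p_x/p_y]^(0.5).
With the ratio pinned down, the budget gives x* = M/(p_x + p_y·(y/x)) and y* = (y/x)·x*.
Numerically y/x = 2.494438, so x* = 92/(14 + 3·2.494438) = 4.2824.

x* = 4.2824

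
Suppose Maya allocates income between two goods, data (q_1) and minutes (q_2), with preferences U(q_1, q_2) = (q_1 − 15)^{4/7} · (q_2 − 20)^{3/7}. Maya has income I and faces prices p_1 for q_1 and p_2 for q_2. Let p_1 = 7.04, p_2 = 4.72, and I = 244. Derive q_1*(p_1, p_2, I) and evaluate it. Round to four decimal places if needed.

q_1* = 18.5714

This is Cobb-Douglas in (q_1−15, q_2−20): tangency gives 4/7·p_2·(q_2−20) = 3/7·p_1·(q_1−15).
After buying the subsistence bundle (15, 20), a share 4/7 of the remaining income goes to q_1: q_1* = 15 + 4/7·(I − 15p_1 − 20p_2)/p_1.
Discretionary income = 244 − 15·7.04 − 20·4.72 = 44; q_1* = 15 + 4/7·44/7.04 = 18.5714.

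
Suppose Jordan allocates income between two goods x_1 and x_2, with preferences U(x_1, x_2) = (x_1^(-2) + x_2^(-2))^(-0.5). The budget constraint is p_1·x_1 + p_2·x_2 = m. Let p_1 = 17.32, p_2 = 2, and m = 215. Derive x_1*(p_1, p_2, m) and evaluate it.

x_1* = 10.034

Substitute x_2 = (x_2/x_1)·x_1 into the budget: x_1* = m/(p_1 + p_2·(x_2/x_1)).
Numerically x_2/x_1 = 2.053553, so x_1* = 215/(17.32 + 2·2.053553) = 10.034.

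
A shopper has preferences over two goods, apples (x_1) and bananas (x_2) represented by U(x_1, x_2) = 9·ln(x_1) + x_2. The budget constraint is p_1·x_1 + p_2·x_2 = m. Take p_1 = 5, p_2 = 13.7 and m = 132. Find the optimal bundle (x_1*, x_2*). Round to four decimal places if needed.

x_1* = 24.66, x_2* = 0.635

MU_x_1 = 9/x_1, MU_x_2 = 1. Tangency: 9/x_1 = p_1/p_2.
So x_1*(p_1,p_2) = 9·p_2/p_1, independent of income; and x_2* = (m − 9·p_2)/p_2.
At the given prices: x_1* = 9·13.7/5 = 24.66, and x_2* = 0.635.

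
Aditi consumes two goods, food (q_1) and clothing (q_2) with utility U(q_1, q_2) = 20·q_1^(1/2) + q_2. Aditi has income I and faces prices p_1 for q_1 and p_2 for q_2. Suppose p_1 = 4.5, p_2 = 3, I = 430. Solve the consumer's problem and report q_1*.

q_1* = 44.4444

Set MRS = p_1/p_2: 10·q_1^(−1/2) = p_1/p_2.
Thus q_1* = (10·p_2/p_1)² — independent of I — with the rest of income spent on q_2.
Plugging in: q_1* = (10·3/4.5)² = 44.4444.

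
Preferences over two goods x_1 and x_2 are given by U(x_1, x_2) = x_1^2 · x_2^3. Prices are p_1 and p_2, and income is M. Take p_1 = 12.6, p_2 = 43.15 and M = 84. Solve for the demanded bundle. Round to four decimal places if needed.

x_1* = 2.6667, x_2* = 1.168

Tangency: MRS = (2/3)·x_2/x_1 = p_1/p_2.
So 2·p_2·x_2 = 3·p_1·x_1; combined with the budget, a share 0.4 of income goes to x_1.
Demand: x_1*(p_1,p_2,M) = 0.4·M/p_1 and x_2* = 0.6·M/p_2.
At p_1=12.6, p_2=43.15, M=84: x_1* = 0.4·84/12.6 = 2.6667, x_2* = 1.168.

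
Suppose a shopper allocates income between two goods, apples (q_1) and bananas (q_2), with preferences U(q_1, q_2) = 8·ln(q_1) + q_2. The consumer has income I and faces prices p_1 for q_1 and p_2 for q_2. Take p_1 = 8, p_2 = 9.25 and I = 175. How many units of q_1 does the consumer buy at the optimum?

q_1* = 9.25

MU_q_1 = 8/q_1, MU_q_2 = 1. Tangency: 8/q_1 = p_1/p_2.
So q_1*(p_1,p_2) = 8·p_2/p_1, independent of income; and q_2* = (I − 8·p_2)/p_2.
At the given prices: q_1* = 8·9.25/8 = 9.25.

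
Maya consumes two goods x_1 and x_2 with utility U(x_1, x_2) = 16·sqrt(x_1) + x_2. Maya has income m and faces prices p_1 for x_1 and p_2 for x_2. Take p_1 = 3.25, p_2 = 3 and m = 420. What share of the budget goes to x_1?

share on x_1 = 0.422

Utility is quasi-linear in x_2; the FOC for x_1 is 8/√x_1 = p_1/p_2.
Solve: √x_1 = 8·p_2/p_1, so x_1*(p_1,p_2) = (8·p_2/p_1)², and x_2* = (m − p_1·x_1*)/p_2.
Plugging in: x_1* = (8·3/3.25)² = 54.5325, x_2* = 80.9231.
Expenditure on x_1: 3.25·54.5325 = 177.2308; share = 0.422.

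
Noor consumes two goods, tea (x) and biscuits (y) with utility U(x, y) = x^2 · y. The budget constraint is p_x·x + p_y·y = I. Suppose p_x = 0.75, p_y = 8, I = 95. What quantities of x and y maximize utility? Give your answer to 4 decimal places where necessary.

x* = 84.4444, y* = 3.9583

Demand: x*(p_x,p_y,I) = 2/3·I/p_x and y* = 1/3·I/p_y.
At p_x=0.75, p_y=8, I=95: x* = 2/3·95/0.75 = 84.4444, y* = 3.9583.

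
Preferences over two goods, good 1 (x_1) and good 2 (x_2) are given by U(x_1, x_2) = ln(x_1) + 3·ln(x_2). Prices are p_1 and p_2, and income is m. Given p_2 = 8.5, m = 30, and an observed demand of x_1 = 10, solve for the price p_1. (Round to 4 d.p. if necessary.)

Tangency: MRS = (1/3)·x_2/x_1 = p_1/p_2.
Rearranging, p_2·x_2 = 3·p_1·x_1. Substituting into the budget gives p_1·x_1·(1 + 3) = m.
Demand: x_1*(p_1,p_2,m) = 0.25·m/p_1 and x_2* = 0.75·m/p_2.
Set x_1* = 10 in the demand function and solve for p_1: p_1 = 0.75.

p_1 = 0.75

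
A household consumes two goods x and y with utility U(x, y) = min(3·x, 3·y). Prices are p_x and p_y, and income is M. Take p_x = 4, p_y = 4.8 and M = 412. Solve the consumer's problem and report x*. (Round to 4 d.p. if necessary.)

Demand: x*(p_x,p_y,M) = 3·M/(3·p_x + 3·p_y), y* = 3·M/(3·p_x + 3·p_y).
Here 3·4 + 3·4.8 = 26.4, giving x* = 46.8182.

x* = 46.8182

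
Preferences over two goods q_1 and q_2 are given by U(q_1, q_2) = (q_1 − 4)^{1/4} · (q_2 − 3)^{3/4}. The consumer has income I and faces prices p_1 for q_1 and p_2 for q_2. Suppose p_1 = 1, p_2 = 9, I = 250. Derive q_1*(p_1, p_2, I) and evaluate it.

This is Cobb-Douglas in (q_1−4, q_2−3): tangency gives 0.25·p_2·(q_2−3) = 0.75·p_1·(q_1−4).
After buying the subsistence bundle (4, 3), a share 0.25 of the remaining income goes to q_1: q_1* = 4 + 0.25·(I − 4p_1 − 3p_2)/p_1.
Discretionary income = 250 − 4·1 − 3·9 = 219; q_1* = 4 + 0.25·219/1 = 58.75.

q_1* = 58.75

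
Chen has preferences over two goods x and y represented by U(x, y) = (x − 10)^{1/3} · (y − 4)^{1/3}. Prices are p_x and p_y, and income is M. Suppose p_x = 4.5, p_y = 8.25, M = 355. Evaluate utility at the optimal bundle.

V = 8.0244

After buying the subsistence bundle (10, 4), a share 0.5 of the remaining income goes to x: x* = 10 + 0.5·(M − 10p_x − 4p_y)/p_x.
Discretionary income = 355 − 10·4.5 − 4·8.25 = 277; x* = 10 + 0.5·277/4.5 = 40.7778; y* = 4 + 0.5·277/8.25 = 20.7879.
Utility at the optimum: U(40.7778, 20.7879) = 8.0244.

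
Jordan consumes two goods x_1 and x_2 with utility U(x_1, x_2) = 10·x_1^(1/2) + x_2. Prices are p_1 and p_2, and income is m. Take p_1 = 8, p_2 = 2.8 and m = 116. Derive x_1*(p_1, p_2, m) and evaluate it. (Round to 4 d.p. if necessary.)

x_1* = 3.0625

Set MRS = p_1/p_2: 5·x_1^(−1/2) = p_1/p_2.
Thus x_1* = (5·p_2/p_1)² — independent of m — with the rest of income spent on x_2.
Plugging in: x_1* = (5·2.8/8)² = 3.0625.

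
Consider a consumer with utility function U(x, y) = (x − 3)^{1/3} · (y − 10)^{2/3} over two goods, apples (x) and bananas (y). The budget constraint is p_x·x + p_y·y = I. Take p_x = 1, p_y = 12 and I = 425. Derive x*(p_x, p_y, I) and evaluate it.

x* = 103.6667

Let x' = x−3, y' = y−10. MRS = (1/2)·y'/x' = p_x/p_y.
After buying the subsistence bundle (3, 10), a share 1/3 of the remaining income goes to x: x* = 3 + 1/3·(I − 3p_x − 10p_y)/p_x.
Discretionary income = 425 − 3·1 − 10·12 = 302; x* = 3 + 1/3·302/1 = 103.6667.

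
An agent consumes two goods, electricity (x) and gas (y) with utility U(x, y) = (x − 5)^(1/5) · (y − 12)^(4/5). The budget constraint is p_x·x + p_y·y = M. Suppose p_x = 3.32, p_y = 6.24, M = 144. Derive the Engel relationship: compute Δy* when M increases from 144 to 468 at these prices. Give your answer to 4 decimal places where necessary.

Δy* = 41.5385

Let x' = x−5, y' = y−12. MRS = (1/4)·y'/x' = p_x/p_y.
Substituting into the budget: x* = 5 + 0.2·(M − 5·p_x − 12·p_y)/p_x, and y* = 12 + 0.8·(…)/p_y.
Discretionary income = 144 − 5·3.32 − 12·6.24 = 52.52; y* = 12 + 0.8·52.52/6.24 = 18.7333.
At M' = 468: y* = 60.2718. Change: 60.2718 − 18.7333 = 41.5385.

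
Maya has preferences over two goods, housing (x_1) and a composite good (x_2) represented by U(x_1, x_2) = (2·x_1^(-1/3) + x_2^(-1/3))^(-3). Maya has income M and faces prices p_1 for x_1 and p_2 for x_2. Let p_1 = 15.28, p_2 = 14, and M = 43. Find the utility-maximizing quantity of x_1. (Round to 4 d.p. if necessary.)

MRS = MU_x_1/MU_x_2 = 2·(x_2/x_1)^(4/3). Set equal to p_1/p_2.
Hence x_2/x_1 = ((1/2)·p_1/p_2)^(1/(4/3)), i.e. raised to the 0.75 power.
With the ratio pinned down, the budget gives x_1* = M/(p_1 + p_2·(x_2/x_1)) and x_2* = (x_2/x_1)·x_1*.
Numerically x_2/x_1 = 0.634927, so x_1* = 43/(15.28 + 14·0.634927) = 1.7791.

x_1* = 1.7791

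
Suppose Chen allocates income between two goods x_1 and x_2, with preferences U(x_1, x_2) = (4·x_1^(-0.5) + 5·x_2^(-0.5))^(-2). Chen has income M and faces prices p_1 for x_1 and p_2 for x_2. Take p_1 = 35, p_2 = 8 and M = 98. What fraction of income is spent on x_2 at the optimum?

share on x_2 = 0.415

MRS = MU_x_1/MU_x_2 = (4/5)·(x_2/x_1)^(1.5). Set equal to p_1/p_2.
Hence x_2/x_1 = ((5/4)·p_1/p_2)^(1/(1.5)), i.e. raised to the 2/3 power.
Substitute x_2 = (x_2/x_1)·x_1 into the budget: x_1* = M/(p_1 + p_2·(x_2/x_1)).
Numerically x_2/x_1 = 3.104026, so x_1* = 98/(35 + 8·3.104026) = 1.6379 and x_2* = 3.104026·1.6379 = 5.0841.
Expenditure on x_2: 8·5.0841 = 40.673; share = 0.415.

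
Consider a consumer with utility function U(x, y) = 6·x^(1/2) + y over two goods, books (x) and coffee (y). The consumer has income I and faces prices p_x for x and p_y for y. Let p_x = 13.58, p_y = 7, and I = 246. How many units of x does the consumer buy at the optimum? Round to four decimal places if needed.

Utility is quasi-linear in y; the FOC for x is 3/√x = p_x/p_y.
Thus x* = (3·p_y/p_x)² — independent of I — with the rest of income spent on y.
Plugging in: x* = (3·7/13.58)² = 2.3913.

x* = 2.3913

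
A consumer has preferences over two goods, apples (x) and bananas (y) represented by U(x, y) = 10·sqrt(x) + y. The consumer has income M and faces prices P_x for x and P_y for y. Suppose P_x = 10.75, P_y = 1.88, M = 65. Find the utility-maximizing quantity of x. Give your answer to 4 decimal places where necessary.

x* = 0.7646

MU_x = 5/√x, MU_y = 1. Tangency: 5/√x = P_x/P_y.
Thus x* = (5·P_y/P_x)² — independent of M — with the rest of income spent on y.
Plugging in: x* = (5·1.88/10.75)² = 0.7646.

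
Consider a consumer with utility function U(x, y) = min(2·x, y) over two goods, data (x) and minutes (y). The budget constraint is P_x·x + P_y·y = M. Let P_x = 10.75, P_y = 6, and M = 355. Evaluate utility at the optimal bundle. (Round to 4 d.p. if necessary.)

V = 31.2088

With perfect complements, no substitution: consume in ratio x:y = 1:2.
Budget: P_x·x + P_y·2·x = M, so (P_x + 2·P_y)·x = M.
Demand: x*(P_x,P_y,M) = M/(P_x + 2·P_y), y* = 2·M/(P_x + 2·P_y).
Here 10.75 + 2·6 = 22.75, giving x* = 15.6044 and y* = 31.2088.
Utility at the optimum: U(15.6044, 31.2088) = 31.2088.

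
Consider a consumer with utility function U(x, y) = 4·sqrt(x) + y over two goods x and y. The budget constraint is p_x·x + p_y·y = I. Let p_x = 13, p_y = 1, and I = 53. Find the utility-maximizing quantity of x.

x* = 0.0237

MU_x = 2/√x, MU_y = 1. Tangency: 2/√x = p_x/p_y.
Thus x* = (2·p_y/p_x)² — independent of I — with the rest of income spent on y.
Plugging in: x* = (2·1/13)² = 0.0237.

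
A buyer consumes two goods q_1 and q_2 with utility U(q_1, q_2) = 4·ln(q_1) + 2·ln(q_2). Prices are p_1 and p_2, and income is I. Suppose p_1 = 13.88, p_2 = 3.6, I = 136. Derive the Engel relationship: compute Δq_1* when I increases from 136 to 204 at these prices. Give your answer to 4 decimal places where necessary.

Tangency: MRS = 2·q_2/q_1 = p_1/p_2.
So 4·p_2·q_2 = 2·p_1·q_1; combined with the budget, a share 2/3 of income goes to q_1.
Demand: q_1*(p_1,p_2,I) = 2/3·I/p_1 and q_2* = 1/3·I/p_2.
At p_1=13.88, p_2=3.6, I=136: q_1* = 2/3·136/13.88 = 6.5322.
At I' = 204: q_1* = 9.7983. Change: 9.7983 − 6.5322 = 3.2661.

Δq_1* = 3.2661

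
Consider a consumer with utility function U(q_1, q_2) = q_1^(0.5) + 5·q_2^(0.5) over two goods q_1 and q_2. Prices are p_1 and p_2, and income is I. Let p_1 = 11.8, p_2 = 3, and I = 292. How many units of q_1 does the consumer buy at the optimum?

q_1* = 0.2491

From the CES first-order condition, (1/5)·(q_2/q_1)^(0.5) = p_1/p_2.
Hence q_2/q_1 = (5·p_1/p_2)^(1/(0.5)), i.e. raised to the 2 power.
Substitute q_2 = (q_2/q_1)·q_1 into the budget: q_1* = I/(p_1 + p_2·(q_2/q_1)).
Numerically q_2/q_1 = 386.777778, so q_1* = 292/(11.8 + 3·386.777778) = 0.2491.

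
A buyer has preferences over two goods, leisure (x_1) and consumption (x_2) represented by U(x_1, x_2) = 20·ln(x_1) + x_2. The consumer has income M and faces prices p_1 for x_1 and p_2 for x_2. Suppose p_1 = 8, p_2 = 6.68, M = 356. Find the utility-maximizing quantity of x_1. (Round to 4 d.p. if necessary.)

x_1* = 16.7

MU_x_1 = 20/x_1, MU_x_2 = 1. Tangency: 20/x_1 = p_1/p_2.
So x_1*(p_1,p_2) = 20·p_2/p_1, independent of income; and x_2* = (M − 20·p_2)/p_2.
At the given prices: x_1* = 20·6.68/8 = 16.7.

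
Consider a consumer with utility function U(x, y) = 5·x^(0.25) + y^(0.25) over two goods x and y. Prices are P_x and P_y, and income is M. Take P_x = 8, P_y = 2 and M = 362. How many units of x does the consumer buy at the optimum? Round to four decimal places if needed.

x* = 38.1643

From the CES first-order condition, 5·(y/x)^(0.75) = P_x/P_y.
Solve for the ratio: y/x = [(1/5)·P_x/P_y]^(4/3).
With the ratio pinned down, the budget gives x* = M/(P_x + P_y·(y/x)) and y* = (y/x)·x*.
Numerically y/x = 0.742654, so x* = 362/(8 + 2·0.742654) = 38.1643.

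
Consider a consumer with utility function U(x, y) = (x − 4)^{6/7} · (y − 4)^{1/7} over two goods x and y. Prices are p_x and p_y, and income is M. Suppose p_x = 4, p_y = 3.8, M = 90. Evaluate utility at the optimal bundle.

V = 9.8263

This is Cobb-Douglas in (x−4, y−4): tangency gives 6/7·p_y·(y−4) = 1/7·p_x·(x−4).
After buying the subsistence bundle (4, 4), a share 6/7 of the remaining income goes to x: x* = 4 + 6/7·(M − 4p_x − 4p_y)/p_x.
Discretionary income = 90 − 4·4 − 4·3.8 = 58.8; x* = 4 + 6/7·58.8/4 = 16.6; y* = 4 + 1/7·58.8/3.8 = 6.2105.
Utility at the optimum: U(16.6, 6.2105) = 9.8263.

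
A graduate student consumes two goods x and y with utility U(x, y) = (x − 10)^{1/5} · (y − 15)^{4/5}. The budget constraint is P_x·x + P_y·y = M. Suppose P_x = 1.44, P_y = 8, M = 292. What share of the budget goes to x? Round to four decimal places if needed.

This is Cobb-Douglas in (x−10, y−15): tangency gives 0.2·P_y·(y−15) = 0.8·P_x·(x−10).
After buying the subsistence bundle (10, 15), a share 0.2 of the remaining income goes to x: x* = 10 + 0.2·(M − 10P_x − 15P_y)/P_x.
Discretionary income = 292 − 10·1.44 − 15·8 = 157.6; x* = 10 + 0.2·157.6/1.44 = 31.8889; y* = 15 + 0.8·157.6/8 = 30.76.
Expenditure on x: 1.44·31.8889 = 45.92; share = 0.1573.

share on x = 0.1573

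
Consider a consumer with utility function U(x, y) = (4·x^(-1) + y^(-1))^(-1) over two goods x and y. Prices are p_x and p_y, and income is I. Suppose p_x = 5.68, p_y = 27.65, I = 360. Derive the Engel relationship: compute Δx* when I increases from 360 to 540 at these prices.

Δx* = 15.0678

MRS = MU_x/MU_y = 4·(y/x)^(2). Set equal to p_x/p_y.
Solve for the ratio: y/x = [(1/4)·p_x/p_y]^(0.5).
With the ratio pinned down, the budget gives x* = I/(p_x + p_y·(y/x)) and y* = (y/x)·x*.
Numerically y/x = 0.226619, so x* = 360/(5.68 + 27.65·0.226619) = 30.1356.
At I' = 540: x* = 45.2033. Change: 45.2033 − 30.1356 = 15.0678.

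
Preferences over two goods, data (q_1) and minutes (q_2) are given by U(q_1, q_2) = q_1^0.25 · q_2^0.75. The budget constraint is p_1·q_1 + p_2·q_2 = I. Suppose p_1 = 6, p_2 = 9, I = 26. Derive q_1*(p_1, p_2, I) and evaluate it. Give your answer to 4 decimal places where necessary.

q_1* = 1.0833

MU_q_1/MU_q_2 = (0.25·q_2)/(0.75·q_1); tangency sets this equal to p_1/p_2.
Rearranging, p_2·q_2 = 3·p_1·q_1. Substituting into the budget gives p_1·q_1·(1 + 3) = I.
Demand: q_1*(p_1,p_2,I) = 0.25·I/p_1 and q_2* = 0.75·I/p_2.
At p_1=6, p_2=9, I=26: q_1* = 0.25·26/6 = 1.0833.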